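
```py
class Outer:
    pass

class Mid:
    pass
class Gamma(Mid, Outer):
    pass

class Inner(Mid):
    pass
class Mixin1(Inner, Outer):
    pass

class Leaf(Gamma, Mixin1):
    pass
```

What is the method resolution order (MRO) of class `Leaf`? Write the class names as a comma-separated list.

L[Leaf] = Leaf + merge(L[Gamma], L[Mixin1], [Gamma Mixin1])
  take Gamma:  [Gamma Mid Outer object] + [Mixin1 Inner Mid Outer object] + [Gamma Mixin1]
  take Mixin1:  [Mid Outer object] + [Mixin1 Inner Mid Outer object] + [Mixin1]
  take Inner:  [Mid Outer object] + [Inner Mid Outer object]
  take Mid:  [Mid Outer object] + [Mid Outer object]
  take Outer:  [Outer object] + [Outer object]
  take object:  [object] + [object]

Leaf, Gamma, Mixin1, Inner, Mid, Outer, object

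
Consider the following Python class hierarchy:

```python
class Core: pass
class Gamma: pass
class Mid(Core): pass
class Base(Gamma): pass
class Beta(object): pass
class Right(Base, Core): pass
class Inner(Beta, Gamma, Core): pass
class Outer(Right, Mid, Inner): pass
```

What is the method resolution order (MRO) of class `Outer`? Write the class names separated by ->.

L[Outer] = Outer + merge(L[Right], L[Mid], L[Inner], [Right Mid Inner])
  take Right:  [Right Base Gamma Core object] + [Mid Core object] + [Inner Beta Gamma Core object] + [Right Mid Inner]
  take Base:  [Base Gamma Core object] + [Mid Core object] + [Inner Beta Gamma Core object] + [Mid Inner]
  take Mid:  [Gamma Core object] + [Mid Core object] + [Inner Beta Gamma Core object] + [Mid Inner]
  take Inner:  [Gamma Core object] + [Core object] + [Inner Beta Gamma Core object] + [Inner]
  take Beta:  [Gamma Core object] + [Core object] + [Beta Gamma Core object]
  take Gamma:  [Gamma Core object] + [Core object] + [Gamma Core object]
  take Core:  [Core object] + [Core object] + [Core object]
  take object:  [object] + [object] + [object]

Outer -> Right -> Base -> Mid -> Inner -> Beta -> Gamma -> Core -> object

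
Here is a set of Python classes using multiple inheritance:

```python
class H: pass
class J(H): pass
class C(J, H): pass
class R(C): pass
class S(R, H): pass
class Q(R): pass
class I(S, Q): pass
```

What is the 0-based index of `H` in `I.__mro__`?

6

L[I] = I + merge(L[S], L[Q], [S Q])
  take S:  [S R C J H object] + [Q R C J H object] + [S Q]
  take Q:  [R C J H object] + [Q R C J H object] + [Q]
  take R:  [R C J H object] + [R C J H object]
  take C:  [C J H object] + [C J H object]
  take J:  [J H object] + [J H object]
  take H:  [H object] + [H object]
  take object:  [object] + [object]
MRO: I S Q R C J H object
H sits at index 6.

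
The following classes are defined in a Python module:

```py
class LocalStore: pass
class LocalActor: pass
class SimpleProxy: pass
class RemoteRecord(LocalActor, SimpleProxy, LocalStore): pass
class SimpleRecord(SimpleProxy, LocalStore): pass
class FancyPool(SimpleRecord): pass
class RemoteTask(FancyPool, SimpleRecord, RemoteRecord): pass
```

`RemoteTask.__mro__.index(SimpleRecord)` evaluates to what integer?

L[RemoteTask] = RemoteTask + merge(L[FancyPool], L[SimpleRecord], L[RemoteRecord], [FancyPool SimpleRecord RemoteRecord])
  take FancyPool:  [FancyPool SimpleRecord SimpleProxy LocalStore object] + [SimpleRecord SimpleProxy LocalStore object] + [RemoteRecord LocalActor SimpleProxy LocalStore object] + [FancyPool SimpleRecord RemoteRecord]
  take SimpleRecord:  [SimpleRecord SimpleProxy LocalStore object] + [SimpleRecord SimpleProxy LocalStore object] + [RemoteRecord LocalActor SimpleProxy LocalStore object] + [SimpleRecord RemoteRecord]
  take RemoteRecord:  [SimpleProxy LocalStore object] + [SimpleProxy LocalStore object] + [RemoteRecord LocalActor SimpleProxy LocalStore object] + [RemoteRecord]
  take LocalActor:  [SimpleProxy LocalStore object] + [SimpleProxy LocalStore object] + [LocalActor SimpleProxy LocalStore object]
  take SimpleProxy:  [SimpleProxy LocalStore object] + [SimpleProxy LocalStore object] + [SimpleProxy LocalStore object]
  take LocalStore:  [LocalStore object] + [LocalStore object] + [LocalStore object]
  take object:  [object] + [object] + [object]
MRO: RemoteTask FancyPool SimpleRecord RemoteRecord LocalActor SimpleProxy LocalStore object
SimpleRecord sits at index 2.

2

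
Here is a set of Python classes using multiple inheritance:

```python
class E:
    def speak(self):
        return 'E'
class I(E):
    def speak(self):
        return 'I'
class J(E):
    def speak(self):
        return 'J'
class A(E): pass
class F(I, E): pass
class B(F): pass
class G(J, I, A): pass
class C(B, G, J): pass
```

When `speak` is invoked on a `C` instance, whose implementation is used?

L[C] = C + merge(L[B], L[G], L[J], [B G J])
  take B:  [B F I E object] + [G J I A E object] + [J E object] + [B G J]
  take F:  [F I E object] + [G J I A E object] + [J E object] + [G J]
  take G:  [I E object] + [G J I A E object] + [J E object] + [G J]
  take J:  [I E object] + [J I A E object] + [J E object] + [J]
  take I:  [I E object] + [I A E object] + [E object]
  take A:  [E object] + [A E object] + [E object]
  take E:  [E object] + [E object] + [E object]
  take object:  [object] + [object] + [object]
MRO: C B F G J I A E object
speak is defined in: E, I, J. First along the MRO is J.

J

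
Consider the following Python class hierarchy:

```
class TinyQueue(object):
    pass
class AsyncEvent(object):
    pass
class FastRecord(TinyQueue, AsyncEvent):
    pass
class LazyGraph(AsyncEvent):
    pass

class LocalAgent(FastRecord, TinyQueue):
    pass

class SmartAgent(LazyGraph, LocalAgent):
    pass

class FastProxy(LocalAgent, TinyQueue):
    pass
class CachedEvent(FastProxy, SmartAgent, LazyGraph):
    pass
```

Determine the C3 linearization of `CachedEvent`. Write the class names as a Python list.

L[CachedEvent] = CachedEvent + merge(L[FastProxy], L[SmartAgent], L[LazyGraph], [FastProxy SmartAgent LazyGraph])
  take FastProxy:  [FastProxy LocalAgent FastRecord TinyQueue AsyncEvent object] + [SmartAgent LazyGraph LocalAgent FastRecord TinyQueue AsyncEvent object] + [LazyGraph AsyncEvent object] + [FastProxy SmartAgent LazyGraph]
  take SmartAgent:  [LocalAgent FastRecord TinyQueue AsyncEvent object] + [SmartAgent LazyGraph LocalAgent FastRecord TinyQueue AsyncEvent object] + [LazyGraph AsyncEvent object] + [SmartAgent LazyGraph]
  take LazyGraph:  [LocalAgent FastRecord TinyQueue AsyncEvent object] + [LazyGraph LocalAgent FastRecord TinyQueue AsyncEvent object] + [LazyGraph AsyncEvent object] + [LazyGraph]
  take LocalAgent:  [LocalAgent FastRecord TinyQueue AsyncEvent object] + [LocalAgent FastRecord TinyQueue AsyncEvent object] + [AsyncEvent object]
  take FastRecord:  [FastRecord TinyQueue AsyncEvent object] + [FastRecord TinyQueue AsyncEvent object] + [AsyncEvent object]
  take TinyQueue:  [TinyQueue AsyncEvent object] + [TinyQueue AsyncEvent object] + [AsyncEvent object]
  take AsyncEvent:  [AsyncEvent object] + [AsyncEvent object] + [AsyncEvent object]
  take object:  [object] + [object] + [object]

[CachedEvent, FastProxy, SmartAgent, LazyGraph, LocalAgent, FastRecord, TinyQueue, AsyncEvent, object]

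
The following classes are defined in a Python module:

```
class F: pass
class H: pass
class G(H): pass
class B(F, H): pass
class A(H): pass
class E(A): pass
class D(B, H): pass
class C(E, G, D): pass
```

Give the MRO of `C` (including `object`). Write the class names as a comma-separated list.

L[C] = C + merge(L[E], L[G], L[D], [E G D])
  take E:  [E A H object] + [G H object] + [D B F H object] + [E G D]
  take A:  [A H object] + [G H object] + [D B F H object] + [G D]
  take G:  [H object] + [G H object] + [D B F H object] + [G D]
  take D:  [H object] + [H object] + [D B F H object] + [D]
  take B:  [H object] + [H object] + [B F H object]
  take F:  [H object] + [H object] + [F H object]
  take H:  [H object] + [H object] + [H object]
  take object:  [object] + [object] + [object]

C, E, A, G, D, B, F, H, object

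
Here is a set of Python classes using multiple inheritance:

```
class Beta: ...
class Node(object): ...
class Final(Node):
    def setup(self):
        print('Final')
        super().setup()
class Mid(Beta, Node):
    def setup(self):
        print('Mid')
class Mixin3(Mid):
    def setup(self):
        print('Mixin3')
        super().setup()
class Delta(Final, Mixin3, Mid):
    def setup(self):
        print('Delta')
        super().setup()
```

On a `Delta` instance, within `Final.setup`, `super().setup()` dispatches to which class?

L[Delta] = Delta + merge(L[Final], L[Mixin3], L[Mid], [Final Mixin3 Mid])
  take Final:  [Final Node object] + [Mixin3 Mid Beta Node object] + [Mid Beta Node object] + [Final Mixin3 Mid]
  take Mixin3:  [Node object] + [Mixin3 Mid Beta Node object] + [Mid Beta Node object] + [Mixin3 Mid]
  take Mid:  [Node object] + [Mid Beta Node object] + [Mid Beta Node object] + [Mid]
  take Beta:  [Node object] + [Beta Node object] + [Beta Node object]
  take Node:  [Node object] + [Node object] + [Node object]
  take object:  [object] + [object] + [object]
MRO: Delta Final Mixin3 Mid Beta Node object
super() in Final.setup on a Delta instance goes to the class after Final in Delta's MRO: Mixin3.

Mixin3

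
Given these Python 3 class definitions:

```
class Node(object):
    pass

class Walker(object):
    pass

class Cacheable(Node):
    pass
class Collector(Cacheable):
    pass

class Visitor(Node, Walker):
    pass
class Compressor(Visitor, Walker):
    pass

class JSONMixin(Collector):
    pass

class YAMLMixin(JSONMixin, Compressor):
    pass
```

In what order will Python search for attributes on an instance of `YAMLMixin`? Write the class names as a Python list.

L[YAMLMixin] = YAMLMixin + merge(L[JSONMixin], L[Compressor], [JSONMixin Compressor])
  take JSONMixin:  [JSONMixin Collector Cacheable Node object] + [Compressor Visitor Node Walker object] + [JSONMixin Compressor]
  take Collector:  [Collector Cacheable Node object] + [Compressor Visitor Node Walker object] + [Compressor]
  take Cacheable:  [Cacheable Node object] + [Compressor Visitor Node Walker object] + [Compressor]
  take Compressor:  [Node object] + [Compressor Visitor Node Walker object] + [Compressor]
  take Visitor:  [Node object] + [Visitor Node Walker object]
  take Node:  [Node object] + [Node Walker object]
  take Walker:  [object] + [Walker object]
  take object:  [object] + [object]

[YAMLMixin, JSONMixin, Collector, Cacheable, Compressor, Visitor, Node, Walker, object]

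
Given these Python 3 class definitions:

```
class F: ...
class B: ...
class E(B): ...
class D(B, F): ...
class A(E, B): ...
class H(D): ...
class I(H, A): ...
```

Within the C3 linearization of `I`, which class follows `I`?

L[I] = I + merge(L[H], L[A], [H A])
  take H:  [H D B F object] + [A E B object] + [H A]
  take D:  [D B F object] + [A E B object] + [A]
  take A:  [B F object] + [A E B object] + [A]
  take E:  [B F object] + [E B object]
  take B:  [B F object] + [B object]
  take F:  [F object] + [object]
  take object:  [object] + [object]
MRO: I H D A E B F object
I is at position 0; next is H.

H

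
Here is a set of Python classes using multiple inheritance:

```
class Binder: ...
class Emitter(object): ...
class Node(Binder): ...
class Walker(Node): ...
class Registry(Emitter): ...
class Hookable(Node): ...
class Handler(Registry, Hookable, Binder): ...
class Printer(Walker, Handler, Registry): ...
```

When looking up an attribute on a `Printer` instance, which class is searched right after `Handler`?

Registry

L[Printer] = Printer + merge(L[Walker], L[Handler], L[Registry], [Walker Handler Registry])
  take Walker:  [Walker Node Binder object] + [Handler Registry Emitter Hookable Node Binder object] + [Registry Emitter object] + [Walker Handler Registry]
  take Handler:  [Node Binder object] + [Handler Registry Emitter Hookable Node Binder object] + [Registry Emitter object] + [Handler Registry]
  take Registry:  [Node Binder object] + [Registry Emitter Hookable Node Binder object] + [Registry Emitter object] + [Registry]
  take Emitter:  [Node Binder object] + [Emitter Hookable Node Binder object] + [Emitter object]
  take Hookable:  [Node Binder object] + [Hookable Node Binder object] + [object]
  take Node:  [Node Binder object] + [Node Binder object] + [object]
  take Binder:  [Binder object] + [Binder object] + [object]
  take object:  [object] + [object] + [object]
MRO: Printer Walker Handler Registry Emitter Hookable Node Binder object
Handler is at position 2; next is Registry.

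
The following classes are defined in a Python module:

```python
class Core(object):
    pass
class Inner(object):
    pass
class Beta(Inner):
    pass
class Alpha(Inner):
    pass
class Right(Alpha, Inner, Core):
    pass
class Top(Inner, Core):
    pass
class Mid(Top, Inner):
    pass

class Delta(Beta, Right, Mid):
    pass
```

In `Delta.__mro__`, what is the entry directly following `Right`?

L[Delta] = Delta + merge(L[Beta], L[Right], L[Mid], [Beta Right Mid])
  take Beta:  [Beta Inner object] + [Right Alpha Inner Core object] + [Mid Top Inner Core object] + [Beta Right Mid]
  take Right:  [Inner object] + [Right Alpha Inner Core object] + [Mid Top Inner Core object] + [Right Mid]
  take Alpha:  [Inner object] + [Alpha Inner Core object] + [Mid Top Inner Core object] + [Mid]
  take Mid:  [Inner object] + [Inner Core object] + [Mid Top Inner Core object] + [Mid]
  take Top:  [Inner object] + [Inner Core object] + [Top Inner Core object]
  take Inner:  [Inner object] + [Inner Core object] + [Inner Core object]
  take Core:  [object] + [Core object] + [Core object]
  take object:  [object] + [object] + [object]
MRO: Delta Beta Right Alpha Mid Top Inner Core object
Right is at position 2; next is Alpha.

Alpha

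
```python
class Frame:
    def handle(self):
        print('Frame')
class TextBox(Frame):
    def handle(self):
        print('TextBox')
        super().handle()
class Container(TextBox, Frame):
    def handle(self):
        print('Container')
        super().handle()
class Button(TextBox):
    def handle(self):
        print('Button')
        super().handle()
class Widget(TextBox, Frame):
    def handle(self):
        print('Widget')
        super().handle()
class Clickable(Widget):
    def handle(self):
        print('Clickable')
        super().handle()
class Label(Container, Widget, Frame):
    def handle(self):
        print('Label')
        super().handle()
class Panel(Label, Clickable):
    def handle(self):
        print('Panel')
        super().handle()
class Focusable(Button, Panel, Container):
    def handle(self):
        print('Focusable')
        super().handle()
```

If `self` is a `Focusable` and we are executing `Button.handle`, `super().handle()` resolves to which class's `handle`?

L[Focusable] = Focusable + merge(L[Button], L[Panel], L[Container], [Button Panel Container])
  take Button:  [Button TextBox Frame object] + [Panel Label Container Clickable Widget TextBox Frame object] + [Container TextBox Frame object] + [Button Panel Container]
  take Panel:  [TextBox Frame object] + [Panel Label Container Clickable Widget TextBox Frame object] + [Container TextBox Frame object] + [Panel Container]
  take Label:  [TextBox Frame object] + [Label Container Clickable Widget TextBox Frame object] + [Container TextBox Frame object] + [Container]
  take Container:  [TextBox Frame object] + [Container Clickable Widget TextBox Frame object] + [Container TextBox Frame object] + [Container]
  take Clickable:  [TextBox Frame object] + [Clickable Widget TextBox Frame object] + [TextBox Frame object]
  take Widget:  [TextBox Frame object] + [Widget TextBox Frame object] + [TextBox Frame object]
  take TextBox:  [TextBox Frame object] + [TextBox Frame object] + [TextBox Frame object]
  take Frame:  [Frame object] + [Frame object] + [Frame object]
  take object:  [object] + [object] + [object]
MRO: Focusable Button Panel Label Container Clickable Widget TextBox Frame object
super() in Button.handle on a Focusable instance goes to the class after Button in Focusable's MRO: Panel.

Panel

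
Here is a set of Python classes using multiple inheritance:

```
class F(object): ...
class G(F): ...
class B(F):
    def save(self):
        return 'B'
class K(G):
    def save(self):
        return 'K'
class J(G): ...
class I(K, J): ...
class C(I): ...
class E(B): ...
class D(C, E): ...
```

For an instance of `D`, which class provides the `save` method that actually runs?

K

L[D] = D + merge(L[C], L[E], [C E])
  take C:  [C I K J G F object] + [E B F object] + [C E]
  take I:  [I K J G F object] + [E B F object] + [E]
  take K:  [K J G F object] + [E B F object] + [E]
  take J:  [J G F object] + [E B F object] + [E]
  take G:  [G F object] + [E B F object] + [E]
  take E:  [F object] + [E B F object] + [E]
  take B:  [F object] + [B F object]
  take F:  [F object] + [F object]
  take object:  [object] + [object]
MRO: D C I K J G E B F object
save is defined in: B, K. First along the MRO is K.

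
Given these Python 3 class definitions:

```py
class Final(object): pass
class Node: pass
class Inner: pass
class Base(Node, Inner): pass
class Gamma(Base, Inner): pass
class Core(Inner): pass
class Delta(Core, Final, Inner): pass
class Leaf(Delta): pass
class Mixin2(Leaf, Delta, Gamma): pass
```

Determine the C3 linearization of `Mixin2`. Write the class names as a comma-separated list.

Mixin2, Leaf, Delta, Core, Final, Gamma, Base, Node, Inner, object

L[Mixin2] = Mixin2 + merge(L[Leaf], L[Delta], L[Gamma], [Leaf Delta Gamma])
  take Leaf:  [Leaf Delta Core Final Inner object] + [Delta Core Final Inner object] + [Gamma Base Node Inner object] + [Leaf Delta Gamma]
  take Delta:  [Delta Core Final Inner object] + [Delta Core Final Inner object] + [Gamma Base Node Inner object] + [Delta Gamma]
  take Core:  [Core Final Inner object] + [Core Final Inner object] + [Gamma Base Node Inner object] + [Gamma]
  take Final:  [Final Inner object] + [Final Inner object] + [Gamma Base Node Inner object] + [Gamma]
  take Gamma:  [Inner object] + [Inner object] + [Gamma Base Node Inner object] + [Gamma]
  take Base:  [Inner object] + [Inner object] + [Base Node Inner object]
  take Node:  [Inner object] + [Inner object] + [Node Inner object]
  take Inner:  [Inner object] + [Inner object] + [Inner object]
  take object:  [object] + [object] + [object]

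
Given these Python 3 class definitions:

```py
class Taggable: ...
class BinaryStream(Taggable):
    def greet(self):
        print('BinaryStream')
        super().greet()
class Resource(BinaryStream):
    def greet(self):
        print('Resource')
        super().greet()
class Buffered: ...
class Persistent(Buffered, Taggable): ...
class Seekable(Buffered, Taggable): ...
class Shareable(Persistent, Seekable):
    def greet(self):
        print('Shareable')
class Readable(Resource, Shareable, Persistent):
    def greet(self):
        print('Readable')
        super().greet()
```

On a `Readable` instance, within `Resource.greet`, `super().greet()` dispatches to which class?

BinaryStream

L[Readable] = Readable + merge(L[Resource], L[Shareable], L[Persistent], [Resource Shareable Persistent])
  take Resource:  [Resource BinaryStream Taggable object] + [Shareable Persistent Seekable Buffered Taggable object] + [Persistent Buffered Taggable object] + [Resource Shareable Persistent]
  take BinaryStream:  [BinaryStream Taggable object] + [Shareable Persistent Seekable Buffered Taggable object] + [Persistent Buffered Taggable object] + [Shareable Persistent]
  take Shareable:  [Taggable object] + [Shareable Persistent Seekable Buffered Taggable object] + [Persistent Buffered Taggable object] + [Shareable Persistent]
  take Persistent:  [Taggable object] + [Persistent Seekable Buffered Taggable object] + [Persistent Buffered Taggable object] + [Persistent]
  take Seekable:  [Taggable object] + [Seekable Buffered Taggable object] + [Buffered Taggable object]
  take Buffered:  [Taggable object] + [Buffered Taggable object] + [Buffered Taggable object]
  take Taggable:  [Taggable object] + [Taggable object] + [Taggable object]
  take object:  [object] + [object] + [object]
MRO: Readable Resource BinaryStream Shareable Persistent Seekable Buffered Taggable object
super() in Resource.greet on a Readable instance goes to the class after Resource in Readable's MRO: BinaryStream.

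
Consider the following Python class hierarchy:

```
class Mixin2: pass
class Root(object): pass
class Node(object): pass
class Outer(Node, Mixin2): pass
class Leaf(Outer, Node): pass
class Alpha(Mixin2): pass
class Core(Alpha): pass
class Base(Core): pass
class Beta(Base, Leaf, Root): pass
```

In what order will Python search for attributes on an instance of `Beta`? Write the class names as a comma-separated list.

Beta, Base, Core, Alpha, Leaf, Outer, Node, Mixin2, Root, object

L[Beta] = Beta + merge(L[Base], L[Leaf], L[Root], [Base Leaf Root])
  take Base:  [Base Core Alpha Mixin2 object] + [Leaf Outer Node Mixin2 object] + [Root object] + [Base Leaf Root]
  take Core:  [Core Alpha Mixin2 object] + [Leaf Outer Node Mixin2 object] + [Root object] + [Leaf Root]
  take Alpha:  [Alpha Mixin2 object] + [Leaf Outer Node Mixin2 object] + [Root object] + [Leaf Root]
  take Leaf:  [Mixin2 object] + [Leaf Outer Node Mixin2 object] + [Root object] + [Leaf Root]
  take Outer:  [Mixin2 object] + [Outer Node Mixin2 object] + [Root object] + [Root]
  take Node:  [Mixin2 object] + [Node Mixin2 object] + [Root object] + [Root]
  take Mixin2:  [Mixin2 object] + [Mixin2 object] + [Root object] + [Root]
  take Root:  [object] + [object] + [Root object] + [Root]
  take object:  [object] + [object] + [object]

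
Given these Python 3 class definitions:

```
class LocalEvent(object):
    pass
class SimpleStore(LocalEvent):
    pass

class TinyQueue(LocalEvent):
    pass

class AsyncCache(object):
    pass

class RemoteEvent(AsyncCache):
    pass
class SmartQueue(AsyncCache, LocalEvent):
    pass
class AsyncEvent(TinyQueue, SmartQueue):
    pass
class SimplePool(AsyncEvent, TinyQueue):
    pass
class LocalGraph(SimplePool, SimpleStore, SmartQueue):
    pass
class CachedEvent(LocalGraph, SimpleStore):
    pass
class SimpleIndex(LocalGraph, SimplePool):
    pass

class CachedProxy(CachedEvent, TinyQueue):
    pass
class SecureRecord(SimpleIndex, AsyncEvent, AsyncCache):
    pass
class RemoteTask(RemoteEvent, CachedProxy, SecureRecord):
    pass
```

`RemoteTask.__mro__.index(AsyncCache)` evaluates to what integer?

12

L[RemoteTask] = RemoteTask + merge(L[RemoteEvent], L[CachedProxy], L[SecureRecord], [RemoteEvent CachedProxy SecureRecord])
  take RemoteEvent:  [RemoteEvent AsyncCache object] + [CachedProxy CachedEvent LocalGraph SimplePool AsyncEvent TinyQueue SimpleStore SmartQueue AsyncCache LocalEvent object] + [SecureRecord SimpleIndex LocalGraph SimplePool AsyncEvent TinyQueue SimpleStore SmartQueue AsyncCache LocalEvent object] + [RemoteEvent CachedProxy SecureRecord]
  take CachedProxy:  [AsyncCache object] + [CachedProxy CachedEvent LocalGraph SimplePool AsyncEvent TinyQueue SimpleStore SmartQueue AsyncCache LocalEvent object] + [SecureRecord SimpleIndex LocalGraph SimplePool AsyncEvent TinyQueue SimpleStore SmartQueue AsyncCache LocalEvent object] + [CachedProxy SecureRecord]
  take CachedEvent:  [AsyncCache object] + [CachedEvent LocalGraph SimplePool AsyncEvent TinyQueue SimpleStore SmartQueue AsyncCache LocalEvent object] + [SecureRecord SimpleIndex LocalGraph SimplePool AsyncEvent TinyQueue SimpleStore SmartQueue AsyncCache LocalEvent object] + [SecureRecord]
  take SecureRecord:  [AsyncCache object] + [LocalGraph SimplePool AsyncEvent TinyQueue SimpleStore SmartQueue AsyncCache LocalEvent object] + [SecureRecord SimpleIndex LocalGraph SimplePool AsyncEvent TinyQueue SimpleStore SmartQueue AsyncCache LocalEvent object] + [SecureRecord]
  take SimpleIndex:  [AsyncCache object] + [LocalGraph SimplePool AsyncEvent TinyQueue SimpleStore SmartQueue AsyncCache LocalEvent object] + [SimpleIndex LocalGraph SimplePool AsyncEvent TinyQueue SimpleStore SmartQueue AsyncCache LocalEvent object]
  take LocalGraph:  [AsyncCache object] + [LocalGraph SimplePool AsyncEvent TinyQueue SimpleStore SmartQueue AsyncCache LocalEvent object] + [LocalGraph SimplePool AsyncEvent TinyQueue SimpleStore SmartQueue AsyncCache LocalEvent object]
  take SimplePool:  [AsyncCache object] + [SimplePool AsyncEvent TinyQueue SimpleStore SmartQueue AsyncCache LocalEvent object] + [SimplePool AsyncEvent TinyQueue SimpleStore SmartQueue AsyncCache LocalEvent object]
  take AsyncEvent:  [AsyncCache object] + [AsyncEvent TinyQueue SimpleStore SmartQueue AsyncCache LocalEvent object] + [AsyncEvent TinyQueue SimpleStore SmartQueue AsyncCache LocalEvent object]
  take TinyQueue:  [AsyncCache object] + [TinyQueue SimpleStore SmartQueue AsyncCache LocalEvent object] + [TinyQueue SimpleStore SmartQueue AsyncCache LocalEvent object]
  take SimpleStore:  [AsyncCache object] + [SimpleStore SmartQueue AsyncCache LocalEvent object] + [SimpleStore SmartQueue AsyncCache LocalEvent object]
  take SmartQueue:  [AsyncCache object] + [SmartQueue AsyncCache LocalEvent object] + [SmartQueue AsyncCache LocalEvent object]
  take AsyncCache:  [AsyncCache object] + [AsyncCache LocalEvent object] + [AsyncCache LocalEvent object]
  take LocalEvent:  [object] + [LocalEvent object] + [LocalEvent object]
  take object:  [object] + [object] + [object]
MRO: RemoteTask RemoteEvent CachedProxy CachedEvent SecureRecord SimpleIndex LocalGraph SimplePool AsyncEvent TinyQueue SimpleStore SmartQueue AsyncCache LocalEvent object
AsyncCache sits at index 12.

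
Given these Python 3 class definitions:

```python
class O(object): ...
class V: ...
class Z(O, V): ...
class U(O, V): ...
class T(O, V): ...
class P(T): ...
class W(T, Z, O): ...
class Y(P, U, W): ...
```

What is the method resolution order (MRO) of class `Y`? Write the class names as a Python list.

L[Y] = Y + merge(L[P], L[U], L[W], [P U W])
  take P:  [P T O V object] + [U O V object] + [W T Z O V object] + [P U W]
  take U:  [T O V object] + [U O V object] + [W T Z O V object] + [U W]
  take W:  [T O V object] + [O V object] + [W T Z O V object] + [W]
  take T:  [T O V object] + [O V object] + [T Z O V object]
  take Z:  [O V object] + [O V object] + [Z O V object]
  take O:  [O V object] + [O V object] + [O V object]
  take V:  [V object] + [V object] + [V object]
  take object:  [object] + [object] + [object]

[Y, P, U, W, T, Z, O, V, object]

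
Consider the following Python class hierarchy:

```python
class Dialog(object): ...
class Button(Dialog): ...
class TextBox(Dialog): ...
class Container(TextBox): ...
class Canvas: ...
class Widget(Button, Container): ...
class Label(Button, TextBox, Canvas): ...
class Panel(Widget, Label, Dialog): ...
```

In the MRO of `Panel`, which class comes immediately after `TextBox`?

L[Panel] = Panel + merge(L[Widget], L[Label], L[Dialog], [Widget Label Dialog])
  take Widget:  [Widget Button Container TextBox Dialog object] + [Label Button TextBox Dialog Canvas object] + [Dialog object] + [Widget Label Dialog]
  take Label:  [Button Container TextBox Dialog object] + [Label Button TextBox Dialog Canvas object] + [Dialog object] + [Label Dialog]
  take Button:  [Button Container TextBox Dialog object] + [Button TextBox Dialog Canvas object] + [Dialog object] + [Dialog]
  take Container:  [Container TextBox Dialog object] + [TextBox Dialog Canvas object] + [Dialog object] + [Dialog]
  take TextBox:  [TextBox Dialog object] + [TextBox Dialog Canvas object] + [Dialog object] + [Dialog]
  take Dialog:  [Dialog object] + [Dialog Canvas object] + [Dialog object] + [Dialog]
  take Canvas:  [object] + [Canvas object] + [object]
  take object:  [object] + [object] + [object]
MRO: Panel Widget Label Button Container TextBox Dialog Canvas object
TextBox is at position 5; next is Dialog.

Dialog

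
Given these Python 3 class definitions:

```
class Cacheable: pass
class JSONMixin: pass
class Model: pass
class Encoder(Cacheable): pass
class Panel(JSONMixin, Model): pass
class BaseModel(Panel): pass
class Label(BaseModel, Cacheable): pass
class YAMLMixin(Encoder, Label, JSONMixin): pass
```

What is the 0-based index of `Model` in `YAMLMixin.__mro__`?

6

L[YAMLMixin] = YAMLMixin + merge(L[Encoder], L[Label], L[JSONMixin], [Encoder Label JSONMixin])
  take Encoder:  [Encoder Cacheable object] + [Label BaseModel Panel JSONMixin Model Cacheable object] + [JSONMixin object] + [Encoder Label JSONMixin]
  take Label:  [Cacheable object] + [Label BaseModel Panel JSONMixin Model Cacheable object] + [JSONMixin object] + [Label JSONMixin]
  take BaseModel:  [Cacheable object] + [BaseModel Panel JSONMixin Model Cacheable object] + [JSONMixin object] + [JSONMixin]
  take Panel:  [Cacheable object] + [Panel JSONMixin Model Cacheable object] + [JSONMixin object] + [JSONMixin]
  take JSONMixin:  [Cacheable object] + [JSONMixin Model Cacheable object] + [JSONMixin object] + [JSONMixin]
  take Model:  [Cacheable object] + [Model Cacheable object] + [object]
  take Cacheable:  [Cacheable object] + [Cacheable object] + [object]
  take object:  [object] + [object] + [object]
MRO: YAMLMixin Encoder Label BaseModel Panel JSONMixin Model Cacheable object
Model sits at index 6.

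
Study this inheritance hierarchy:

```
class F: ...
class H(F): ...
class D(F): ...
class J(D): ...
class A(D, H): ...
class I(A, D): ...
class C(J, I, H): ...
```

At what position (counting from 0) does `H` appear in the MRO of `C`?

5

L[C] = C + merge(L[J], L[I], L[H], [J I H])
  take J:  [J D F object] + [I A D H F object] + [H F object] + [J I H]
  take I:  [D F object] + [I A D H F object] + [H F object] + [I H]
  take A:  [D F object] + [A D H F object] + [H F object] + [H]
  take D:  [D F object] + [D H F object] + [H F object] + [H]
  take H:  [F object] + [H F object] + [H F object] + [H]
  take F:  [F object] + [F object] + [F object]
  take object:  [object] + [object] + [object]
MRO: C J I A D H F object
H sits at index 5.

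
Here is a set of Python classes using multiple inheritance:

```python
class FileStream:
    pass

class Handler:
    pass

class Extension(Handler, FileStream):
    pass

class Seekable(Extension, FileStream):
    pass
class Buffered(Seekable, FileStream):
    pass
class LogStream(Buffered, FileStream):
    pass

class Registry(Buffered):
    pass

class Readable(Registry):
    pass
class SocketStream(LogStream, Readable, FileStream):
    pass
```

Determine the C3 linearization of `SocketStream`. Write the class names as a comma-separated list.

L[SocketStream] = SocketStream + merge(L[LogStream], L[Readable], L[FileStream], [LogStream Readable FileStream])
  take LogStream:  [LogStream Buffered Seekable Extension Handler FileStream object] + [Readable Registry Buffered Seekable Extension Handler FileStream object] + [FileStream object] + [LogStream Readable FileStream]
  take Readable:  [Buffered Seekable Extension Handler FileStream object] + [Readable Registry Buffered Seekable Extension Handler FileStream object] + [FileStream object] + [Readable FileStream]
  take Registry:  [Buffered Seekable Extension Handler FileStream object] + [Registry Buffered Seekable Extension Handler FileStream object] + [FileStream object] + [FileStream]
  take Buffered:  [Buffered Seekable Extension Handler FileStream object] + [Buffered Seekable Extension Handler FileStream object] + [FileStream object] + [FileStream]
  take Seekable:  [Seekable Extension Handler FileStream object] + [Seekable Extension Handler FileStream object] + [FileStream object] + [FileStream]
  take Extension:  [Extension Handler FileStream object] + [Extension Handler FileStream object] + [FileStream object] + [FileStream]
  take Handler:  [Handler FileStream object] + [Handler FileStream object] + [FileStream object] + [FileStream]
  take FileStream:  [FileStream object] + [FileStream object] + [FileStream object] + [FileStream]
  take object:  [object] + [object] + [object]

SocketStream, LogStream, Readable, Registry, Buffered, Seekable, Extension, Handler, FileStream, object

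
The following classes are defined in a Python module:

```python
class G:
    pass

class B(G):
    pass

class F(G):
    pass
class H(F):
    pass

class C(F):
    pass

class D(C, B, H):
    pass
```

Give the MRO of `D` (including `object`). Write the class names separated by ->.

L[D] = D + merge(L[C], L[B], L[H], [C B H])
  take C:  [C F G object] + [B G object] + [H F G object] + [C B H]
  take B:  [F G object] + [B G object] + [H F G object] + [B H]
  take H:  [F G object] + [G object] + [H F G object] + [H]
  take F:  [F G object] + [G object] + [F G object]
  take G:  [G object] + [G object] + [G object]
  take object:  [object] + [object] + [object]

D -> C -> B -> H -> F -> G -> object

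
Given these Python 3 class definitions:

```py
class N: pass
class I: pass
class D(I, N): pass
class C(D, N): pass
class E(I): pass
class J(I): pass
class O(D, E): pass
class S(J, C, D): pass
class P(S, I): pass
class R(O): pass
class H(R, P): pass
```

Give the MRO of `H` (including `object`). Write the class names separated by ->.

H -> R -> O -> P -> S -> J -> C -> D -> E -> I -> N -> object

L[H] = H + merge(L[R], L[P], [R P])
  take R:  [R O D E I N object] + [P S J C D I N object] + [R P]
  take O:  [O D E I N object] + [P S J C D I N object] + [P]
  take P:  [D E I N object] + [P S J C D I N object] + [P]
  take S:  [D E I N object] + [S J C D I N object]
  take J:  [D E I N object] + [J C D I N object]
  take C:  [D E I N object] + [C D I N object]
  take D:  [D E I N object] + [D I N object]
  take E:  [E I N object] + [I N object]
  take I:  [I N object] + [I N object]
  take N:  [N object] + [N object]
  take object:  [object] + [object]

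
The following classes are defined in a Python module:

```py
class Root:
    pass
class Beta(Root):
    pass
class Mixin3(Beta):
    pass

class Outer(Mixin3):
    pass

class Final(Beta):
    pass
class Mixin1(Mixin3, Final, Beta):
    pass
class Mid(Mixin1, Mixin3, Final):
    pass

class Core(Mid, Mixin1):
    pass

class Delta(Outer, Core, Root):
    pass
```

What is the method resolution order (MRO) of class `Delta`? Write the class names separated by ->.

Delta -> Outer -> Core -> Mid -> Mixin1 -> Mixin3 -> Final -> Beta -> Root -> object

L[Delta] = Delta + merge(L[Outer], L[Core], L[Root], [Outer Core Root])
  take Outer:  [Outer Mixin3 Beta Root object] + [Core Mid Mixin1 Mixin3 Final Beta Root object] + [Root object] + [Outer Core Root]
  take Core:  [Mixin3 Beta Root object] + [Core Mid Mixin1 Mixin3 Final Beta Root object] + [Root object] + [Core Root]
  take Mid:  [Mixin3 Beta Root object] + [Mid Mixin1 Mixin3 Final Beta Root object] + [Root object] + [Root]
  take Mixin1:  [Mixin3 Beta Root object] + [Mixin1 Mixin3 Final Beta Root object] + [Root object] + [Root]
  take Mixin3:  [Mixin3 Beta Root object] + [Mixin3 Final Beta Root object] + [Root object] + [Root]
  take Final:  [Beta Root object] + [Final Beta Root object] + [Root object] + [Root]
  take Beta:  [Beta Root object] + [Beta Root object] + [Root object] + [Root]
  take Root:  [Root object] + [Root object] + [Root object] + [Root]
  take object:  [object] + [object] + [object]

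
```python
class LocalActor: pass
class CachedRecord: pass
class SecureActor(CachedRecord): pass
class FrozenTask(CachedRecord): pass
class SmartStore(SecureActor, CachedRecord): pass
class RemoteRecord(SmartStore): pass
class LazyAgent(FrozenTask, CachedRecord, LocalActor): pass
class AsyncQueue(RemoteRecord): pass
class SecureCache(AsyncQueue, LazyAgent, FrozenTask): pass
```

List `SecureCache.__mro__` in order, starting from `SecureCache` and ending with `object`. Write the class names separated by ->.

SecureCache -> AsyncQueue -> RemoteRecord -> SmartStore -> SecureActor -> LazyAgent -> FrozenTask -> CachedRecord -> LocalActor -> object

L[SecureCache] = SecureCache + merge(L[AsyncQueue], L[LazyAgent], L[FrozenTask], [AsyncQueue LazyAgent FrozenTask])
  take AsyncQueue:  [AsyncQueue RemoteRecord SmartStore SecureActor CachedRecord object] + [LazyAgent FrozenTask CachedRecord LocalActor object] + [FrozenTask CachedRecord object] + [AsyncQueue LazyAgent FrozenTask]
  take RemoteRecord:  [RemoteRecord SmartStore SecureActor CachedRecord object] + [LazyAgent FrozenTask CachedRecord LocalActor object] + [FrozenTask CachedRecord object] + [LazyAgent FrozenTask]
  take SmartStore:  [SmartStore SecureActor CachedRecord object] + [LazyAgent FrozenTask CachedRecord LocalActor object] + [FrozenTask CachedRecord object] + [LazyAgent FrozenTask]
  take SecureActor:  [SecureActor CachedRecord object] + [LazyAgent FrozenTask CachedRecord LocalActor object] + [FrozenTask CachedRecord object] + [LazyAgent FrozenTask]
  take LazyAgent:  [CachedRecord object] + [LazyAgent FrozenTask CachedRecord LocalActor object] + [FrozenTask CachedRecord object] + [LazyAgent FrozenTask]
  take FrozenTask:  [CachedRecord object] + [FrozenTask CachedRecord LocalActor object] + [FrozenTask CachedRecord object] + [FrozenTask]
  take CachedRecord:  [CachedRecord object] + [CachedRecord LocalActor object] + [CachedRecord object]
  take LocalActor:  [object] + [LocalActor object] + [object]
  take object:  [object] + [object] + [object]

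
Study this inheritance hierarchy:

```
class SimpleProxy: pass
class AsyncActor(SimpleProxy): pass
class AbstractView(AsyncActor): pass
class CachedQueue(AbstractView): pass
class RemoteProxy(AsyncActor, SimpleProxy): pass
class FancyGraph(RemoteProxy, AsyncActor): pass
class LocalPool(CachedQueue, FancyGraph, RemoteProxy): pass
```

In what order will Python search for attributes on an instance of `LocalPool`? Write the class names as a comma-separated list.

LocalPool, CachedQueue, AbstractView, FancyGraph, RemoteProxy, AsyncActor, SimpleProxy, object

L[LocalPool] = LocalPool + merge(L[CachedQueue], L[FancyGraph], L[RemoteProxy], [CachedQueue FancyGraph RemoteProxy])
  take CachedQueue:  [CachedQueue AbstractView AsyncActor SimpleProxy object] + [FancyGraph RemoteProxy AsyncActor SimpleProxy object] + [RemoteProxy AsyncActor SimpleProxy object] + [CachedQueue FancyGraph RemoteProxy]
  take AbstractView:  [AbstractView AsyncActor SimpleProxy object] + [FancyGraph RemoteProxy AsyncActor SimpleProxy object] + [RemoteProxy AsyncActor SimpleProxy object] + [FancyGraph RemoteProxy]
  take FancyGraph:  [AsyncActor SimpleProxy object] + [FancyGraph RemoteProxy AsyncActor SimpleProxy object] + [RemoteProxy AsyncActor SimpleProxy object] + [FancyGraph RemoteProxy]
  take RemoteProxy:  [AsyncActor SimpleProxy object] + [RemoteProxy AsyncActor SimpleProxy object] + [RemoteProxy AsyncActor SimpleProxy object] + [RemoteProxy]
  take AsyncActor:  [AsyncActor SimpleProxy object] + [AsyncActor SimpleProxy object] + [AsyncActor SimpleProxy object]
  take SimpleProxy:  [SimpleProxy object] + [SimpleProxy object] + [SimpleProxy object]
  take object:  [object] + [object] + [object]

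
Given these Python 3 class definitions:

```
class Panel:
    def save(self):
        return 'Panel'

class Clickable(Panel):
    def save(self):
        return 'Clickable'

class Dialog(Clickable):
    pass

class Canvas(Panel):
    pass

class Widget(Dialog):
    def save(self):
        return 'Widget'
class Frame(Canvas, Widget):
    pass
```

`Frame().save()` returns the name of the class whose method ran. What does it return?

L[Frame] = Frame + merge(L[Canvas], L[Widget], [Canvas Widget])
  take Canvas:  [Canvas Panel object] + [Widget Dialog Clickable Panel object] + [Canvas Widget]
  take Widget:  [Panel object] + [Widget Dialog Clickable Panel object] + [Widget]
  take Dialog:  [Panel object] + [Dialog Clickable Panel object]
  take Clickable:  [Panel object] + [Clickable Panel object]
  take Panel:  [Panel object] + [Panel object]
  take object:  [object] + [object]
MRO: Frame Canvas Widget Dialog Clickable Panel object
save is defined in: Clickable, Panel, Widget. First along the MRO is Widget.

Widget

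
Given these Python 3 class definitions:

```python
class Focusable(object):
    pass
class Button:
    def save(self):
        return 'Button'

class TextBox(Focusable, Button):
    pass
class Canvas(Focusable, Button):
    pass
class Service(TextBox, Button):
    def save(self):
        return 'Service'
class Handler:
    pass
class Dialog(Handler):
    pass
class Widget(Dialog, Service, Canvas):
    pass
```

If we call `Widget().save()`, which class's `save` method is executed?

L[Widget] = Widget + merge(L[Dialog], L[Service], L[Canvas], [Dialog Service Canvas])
  take Dialog:  [Dialog Handler object] + [Service TextBox Focusable Button object] + [Canvas Focusable Button object] + [Dialog Service Canvas]
  take Handler:  [Handler object] + [Service TextBox Focusable Button object] + [Canvas Focusable Button object] + [Service Canvas]
  take Service:  [object] + [Service TextBox Focusable Button object] + [Canvas Focusable Button object] + [Service Canvas]
  take TextBox:  [object] + [TextBox Focusable Button object] + [Canvas Focusable Button object] + [Canvas]
  take Canvas:  [object] + [Focusable Button object] + [Canvas Focusable Button object] + [Canvas]
  take Focusable:  [object] + [Focusable Button object] + [Focusable Button object]
  take Button:  [object] + [Button object] + [Button object]
  take object:  [object] + [object] + [object]
MRO: Widget Dialog Handler Service TextBox Canvas Focusable Button object
save is defined in: Button, Service. First along the MRO is Service.

Service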